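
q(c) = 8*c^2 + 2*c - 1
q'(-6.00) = -94.00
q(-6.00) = 275.00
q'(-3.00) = -46.00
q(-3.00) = 65.00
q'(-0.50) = -6.00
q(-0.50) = 0.00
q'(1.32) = 23.12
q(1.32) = 15.58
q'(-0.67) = -8.72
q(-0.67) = 1.25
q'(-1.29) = -18.64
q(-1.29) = 9.73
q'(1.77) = 30.32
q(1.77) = 27.60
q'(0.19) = 5.04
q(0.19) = -0.33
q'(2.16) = 36.56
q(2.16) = 40.64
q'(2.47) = 41.52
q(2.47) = 52.75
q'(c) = 16*c + 2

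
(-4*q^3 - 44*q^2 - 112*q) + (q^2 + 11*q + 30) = -4*q^3 - 43*q^2 - 101*q + 30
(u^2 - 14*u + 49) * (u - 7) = u^3 - 21*u^2 + 147*u - 343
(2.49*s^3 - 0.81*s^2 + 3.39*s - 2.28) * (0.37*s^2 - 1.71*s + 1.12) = 0.9213*s^5 - 4.5576*s^4 + 5.4282*s^3 - 7.5477*s^2 + 7.6956*s - 2.5536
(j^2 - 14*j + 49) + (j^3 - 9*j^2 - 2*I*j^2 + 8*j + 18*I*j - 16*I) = j^3 - 8*j^2 - 2*I*j^2 - 6*j + 18*I*j + 49 - 16*I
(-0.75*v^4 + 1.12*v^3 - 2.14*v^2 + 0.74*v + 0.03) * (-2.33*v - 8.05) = 1.7475*v^5 + 3.4279*v^4 - 4.0298*v^3 + 15.5028*v^2 - 6.0269*v - 0.2415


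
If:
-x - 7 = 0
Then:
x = -7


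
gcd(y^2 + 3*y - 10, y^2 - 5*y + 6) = y - 2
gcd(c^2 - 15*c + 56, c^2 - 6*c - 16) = c - 8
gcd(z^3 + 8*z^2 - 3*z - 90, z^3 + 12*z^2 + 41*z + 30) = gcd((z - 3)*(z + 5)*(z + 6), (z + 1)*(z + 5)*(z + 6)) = z^2 + 11*z + 30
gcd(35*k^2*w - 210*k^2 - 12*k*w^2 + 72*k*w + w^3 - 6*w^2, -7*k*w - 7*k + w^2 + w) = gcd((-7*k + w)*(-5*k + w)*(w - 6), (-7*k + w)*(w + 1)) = -7*k + w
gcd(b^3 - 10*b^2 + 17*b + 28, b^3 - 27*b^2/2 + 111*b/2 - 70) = b^2 - 11*b + 28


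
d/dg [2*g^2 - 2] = 4*g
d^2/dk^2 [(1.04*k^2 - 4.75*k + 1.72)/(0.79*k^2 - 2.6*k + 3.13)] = (-1.65663*k^3 - 8.98893599999998*k^2 + 49.27467*k - 42.185136)/(0.493039*k^6 - 4.86798*k^5 + 21.881499*k^4 - 56.15012*k^3 + 86.695053*k^2 - 76.41582*k + 30.664297)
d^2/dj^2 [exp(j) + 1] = exp(j)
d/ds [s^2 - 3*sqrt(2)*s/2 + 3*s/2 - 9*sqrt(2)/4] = 2*s - 3*sqrt(2)/2 + 3/2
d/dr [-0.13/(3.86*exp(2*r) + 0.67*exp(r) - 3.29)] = (1.0036*exp(r) + 0.0871)*exp(r)/(3.86*exp(2*r) + 0.67*exp(r) - 3.29)^2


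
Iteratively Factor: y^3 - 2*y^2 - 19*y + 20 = (y - 5)*(y^2 + 3*y - 4) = (y - 5)*(y + 4)*(y - 1)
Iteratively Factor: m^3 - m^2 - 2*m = (m - 2)*(m^2 + m) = (m - 2)*(m + 1)*(m)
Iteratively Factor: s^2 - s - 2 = (s - 2)*(s + 1)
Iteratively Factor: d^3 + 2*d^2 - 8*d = (d)*(d^2 + 2*d - 8) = d*(d + 4)*(d - 2)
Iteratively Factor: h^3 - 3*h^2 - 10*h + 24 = (h - 4)*(h^2 + h - 6) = (h - 4)*(h + 3)*(h - 2)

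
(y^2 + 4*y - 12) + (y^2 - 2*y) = 2*y^2 + 2*y - 12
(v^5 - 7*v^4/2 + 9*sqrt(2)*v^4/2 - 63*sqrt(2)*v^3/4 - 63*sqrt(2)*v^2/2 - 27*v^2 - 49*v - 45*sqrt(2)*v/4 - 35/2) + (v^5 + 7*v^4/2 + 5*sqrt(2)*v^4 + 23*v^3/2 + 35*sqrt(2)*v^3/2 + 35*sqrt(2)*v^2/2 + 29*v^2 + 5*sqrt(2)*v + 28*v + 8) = 2*v^5 + 19*sqrt(2)*v^4/2 + 7*sqrt(2)*v^3/4 + 23*v^3/2 - 14*sqrt(2)*v^2 + 2*v^2 - 21*v - 25*sqrt(2)*v/4 - 19/2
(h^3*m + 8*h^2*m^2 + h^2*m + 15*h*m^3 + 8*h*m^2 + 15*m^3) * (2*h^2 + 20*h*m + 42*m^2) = 2*h^5*m + 36*h^4*m^2 + 2*h^4*m + 232*h^3*m^3 + 36*h^3*m^2 + 636*h^2*m^4 + 232*h^2*m^3 + 630*h*m^5 + 636*h*m^4 + 630*m^5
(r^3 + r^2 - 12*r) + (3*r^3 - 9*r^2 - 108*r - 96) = 4*r^3 - 8*r^2 - 120*r - 96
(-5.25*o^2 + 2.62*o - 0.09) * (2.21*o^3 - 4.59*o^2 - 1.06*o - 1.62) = -11.6025*o^5 + 29.8877*o^4 - 6.6597*o^3 + 6.1409*o^2 - 4.149*o + 0.1458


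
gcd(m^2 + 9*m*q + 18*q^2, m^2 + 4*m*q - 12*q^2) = m + 6*q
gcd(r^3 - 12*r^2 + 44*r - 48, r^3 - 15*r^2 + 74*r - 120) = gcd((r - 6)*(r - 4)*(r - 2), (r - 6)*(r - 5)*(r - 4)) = r^2 - 10*r + 24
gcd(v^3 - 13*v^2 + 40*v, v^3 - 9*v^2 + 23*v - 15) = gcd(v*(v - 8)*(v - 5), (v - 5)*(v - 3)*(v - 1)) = v - 5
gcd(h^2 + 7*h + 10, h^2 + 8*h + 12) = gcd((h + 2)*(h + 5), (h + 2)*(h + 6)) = h + 2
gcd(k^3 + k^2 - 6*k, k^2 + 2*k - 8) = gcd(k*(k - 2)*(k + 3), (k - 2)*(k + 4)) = k - 2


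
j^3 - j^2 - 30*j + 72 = (j - 4)*(j - 3)*(j + 6)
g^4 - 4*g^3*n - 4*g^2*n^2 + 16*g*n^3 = g*(g - 4*n)*(g - 2*n)*(g + 2*n)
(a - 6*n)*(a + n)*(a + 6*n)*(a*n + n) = a^4*n + a^3*n^2 + a^3*n - 36*a^2*n^3 + a^2*n^2 - 36*a*n^4 - 36*a*n^3 - 36*n^4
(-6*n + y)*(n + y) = -6*n^2 - 5*n*y + y^2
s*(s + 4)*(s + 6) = s^3 + 10*s^2 + 24*s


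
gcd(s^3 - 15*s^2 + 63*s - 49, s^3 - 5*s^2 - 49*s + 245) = s - 7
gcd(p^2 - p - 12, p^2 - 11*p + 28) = p - 4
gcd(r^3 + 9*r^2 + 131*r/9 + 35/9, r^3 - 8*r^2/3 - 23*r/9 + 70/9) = r + 5/3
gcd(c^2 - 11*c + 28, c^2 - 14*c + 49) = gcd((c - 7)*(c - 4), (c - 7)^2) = c - 7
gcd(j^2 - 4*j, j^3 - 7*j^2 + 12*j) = j^2 - 4*j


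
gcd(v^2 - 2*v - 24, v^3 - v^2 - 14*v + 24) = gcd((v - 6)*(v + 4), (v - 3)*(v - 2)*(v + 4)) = v + 4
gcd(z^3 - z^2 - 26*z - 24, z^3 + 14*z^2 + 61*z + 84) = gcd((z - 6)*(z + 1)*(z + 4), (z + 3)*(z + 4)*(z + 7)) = z + 4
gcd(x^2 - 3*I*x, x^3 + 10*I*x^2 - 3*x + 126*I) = x - 3*I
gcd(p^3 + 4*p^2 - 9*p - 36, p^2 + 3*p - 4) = p + 4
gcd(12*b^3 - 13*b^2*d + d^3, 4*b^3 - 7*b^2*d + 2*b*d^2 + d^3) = 4*b^2 - 3*b*d - d^2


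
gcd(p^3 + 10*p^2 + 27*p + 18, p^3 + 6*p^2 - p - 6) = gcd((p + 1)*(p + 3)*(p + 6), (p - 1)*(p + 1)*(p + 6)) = p^2 + 7*p + 6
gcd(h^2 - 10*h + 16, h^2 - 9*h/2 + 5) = h - 2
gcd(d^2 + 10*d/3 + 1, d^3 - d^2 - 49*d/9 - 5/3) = d + 1/3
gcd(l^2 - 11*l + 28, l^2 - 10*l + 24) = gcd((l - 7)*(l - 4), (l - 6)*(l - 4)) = l - 4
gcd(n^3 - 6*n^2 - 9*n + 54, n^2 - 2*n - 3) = n - 3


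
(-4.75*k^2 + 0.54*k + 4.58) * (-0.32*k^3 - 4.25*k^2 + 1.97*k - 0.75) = 1.52*k^5 + 20.0147*k^4 - 13.1181*k^3 - 14.8387*k^2 + 8.6176*k - 3.435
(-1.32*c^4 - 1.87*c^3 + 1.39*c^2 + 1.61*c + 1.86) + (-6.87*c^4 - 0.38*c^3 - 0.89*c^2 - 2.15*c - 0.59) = -8.19*c^4 - 2.25*c^3 + 0.5*c^2 - 0.54*c + 1.27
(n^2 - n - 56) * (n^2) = n^4 - n^3 - 56*n^2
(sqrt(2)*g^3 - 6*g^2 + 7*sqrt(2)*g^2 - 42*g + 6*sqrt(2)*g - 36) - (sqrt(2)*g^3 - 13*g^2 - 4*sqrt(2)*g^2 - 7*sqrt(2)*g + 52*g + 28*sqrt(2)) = 7*g^2 + 11*sqrt(2)*g^2 - 94*g + 13*sqrt(2)*g - 28*sqrt(2) - 36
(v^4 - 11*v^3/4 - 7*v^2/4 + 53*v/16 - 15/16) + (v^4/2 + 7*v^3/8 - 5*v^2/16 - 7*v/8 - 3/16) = 3*v^4/2 - 15*v^3/8 - 33*v^2/16 + 39*v/16 - 9/8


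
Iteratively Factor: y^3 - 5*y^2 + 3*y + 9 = (y - 3)*(y^2 - 2*y - 3) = (y - 3)*(y + 1)*(y - 3)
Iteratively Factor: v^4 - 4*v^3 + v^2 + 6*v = (v)*(v^3 - 4*v^2 + v + 6) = v*(v - 2)*(v^2 - 2*v - 3) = v*(v - 3)*(v - 2)*(v + 1)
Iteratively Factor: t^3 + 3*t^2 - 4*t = (t - 1)*(t^2 + 4*t) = t*(t - 1)*(t + 4)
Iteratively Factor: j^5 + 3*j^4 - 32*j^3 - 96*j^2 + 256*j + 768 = (j - 4)*(j^4 + 7*j^3 - 4*j^2 - 112*j - 192) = (j - 4)*(j + 3)*(j^3 + 4*j^2 - 16*j - 64) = (j - 4)*(j + 3)*(j + 4)*(j^2 - 16) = (j - 4)*(j + 3)*(j + 4)^2*(j - 4)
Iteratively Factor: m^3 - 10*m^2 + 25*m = (m - 5)*(m^2 - 5*m) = (m - 5)^2*(m)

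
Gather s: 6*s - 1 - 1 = 6*s - 2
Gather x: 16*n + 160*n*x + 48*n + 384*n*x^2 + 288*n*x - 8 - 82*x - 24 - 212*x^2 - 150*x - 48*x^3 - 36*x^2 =64*n - 48*x^3 + x^2*(384*n - 248) + x*(448*n - 232) - 32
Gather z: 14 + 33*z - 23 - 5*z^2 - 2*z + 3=-5*z^2 + 31*z - 6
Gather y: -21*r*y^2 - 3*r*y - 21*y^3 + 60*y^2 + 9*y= -21*y^3 + y^2*(60 - 21*r) + y*(9 - 3*r)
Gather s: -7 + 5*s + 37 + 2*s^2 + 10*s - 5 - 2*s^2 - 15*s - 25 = 0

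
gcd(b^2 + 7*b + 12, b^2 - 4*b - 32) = b + 4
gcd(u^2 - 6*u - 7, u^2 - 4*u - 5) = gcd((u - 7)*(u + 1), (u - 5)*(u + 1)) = u + 1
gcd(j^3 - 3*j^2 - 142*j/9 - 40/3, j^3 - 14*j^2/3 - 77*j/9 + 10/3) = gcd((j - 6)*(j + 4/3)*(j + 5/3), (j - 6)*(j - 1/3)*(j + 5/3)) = j^2 - 13*j/3 - 10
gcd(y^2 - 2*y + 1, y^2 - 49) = 1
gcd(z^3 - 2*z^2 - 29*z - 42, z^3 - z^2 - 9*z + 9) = z + 3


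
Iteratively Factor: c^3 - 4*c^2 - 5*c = (c - 5)*(c^2 + c) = (c - 5)*(c + 1)*(c)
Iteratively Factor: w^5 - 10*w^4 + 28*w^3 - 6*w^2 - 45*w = (w + 1)*(w^4 - 11*w^3 + 39*w^2 - 45*w) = (w - 5)*(w + 1)*(w^3 - 6*w^2 + 9*w) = w*(w - 5)*(w + 1)*(w^2 - 6*w + 9) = w*(w - 5)*(w - 3)*(w + 1)*(w - 3)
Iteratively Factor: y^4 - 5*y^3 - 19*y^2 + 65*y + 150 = (y + 2)*(y^3 - 7*y^2 - 5*y + 75) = (y - 5)*(y + 2)*(y^2 - 2*y - 15) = (y - 5)^2*(y + 2)*(y + 3)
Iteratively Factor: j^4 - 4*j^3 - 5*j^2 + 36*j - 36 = (j - 2)*(j^3 - 2*j^2 - 9*j + 18) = (j - 2)*(j + 3)*(j^2 - 5*j + 6) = (j - 2)^2*(j + 3)*(j - 3)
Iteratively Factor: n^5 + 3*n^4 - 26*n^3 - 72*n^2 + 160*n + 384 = (n + 4)*(n^4 - n^3 - 22*n^2 + 16*n + 96) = (n + 4)^2*(n^3 - 5*n^2 - 2*n + 24) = (n - 4)*(n + 4)^2*(n^2 - n - 6) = (n - 4)*(n - 3)*(n + 4)^2*(n + 2)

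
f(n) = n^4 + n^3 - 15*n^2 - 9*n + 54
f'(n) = 4*n^3 + 3*n^2 - 30*n - 9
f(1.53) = 14.18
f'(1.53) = -33.55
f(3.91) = 82.99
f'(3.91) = 158.67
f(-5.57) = 428.49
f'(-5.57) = -440.06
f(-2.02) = 19.38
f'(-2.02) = 30.87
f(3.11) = 4.56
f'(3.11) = 47.04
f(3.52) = 33.60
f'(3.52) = 97.03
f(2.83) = -4.80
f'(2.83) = 20.79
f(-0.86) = 50.56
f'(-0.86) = 16.47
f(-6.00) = 648.00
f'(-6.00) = -585.00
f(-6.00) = 648.00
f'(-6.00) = -585.00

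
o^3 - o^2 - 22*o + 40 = (o - 4)*(o - 2)*(o + 5)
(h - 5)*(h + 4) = h^2 - h - 20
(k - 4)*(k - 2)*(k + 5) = k^3 - k^2 - 22*k + 40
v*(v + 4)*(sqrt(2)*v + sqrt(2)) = sqrt(2)*v^3 + 5*sqrt(2)*v^2 + 4*sqrt(2)*v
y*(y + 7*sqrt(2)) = y^2 + 7*sqrt(2)*y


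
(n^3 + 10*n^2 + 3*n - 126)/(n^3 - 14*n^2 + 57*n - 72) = (n^2 + 13*n + 42)/(n^2 - 11*n + 24)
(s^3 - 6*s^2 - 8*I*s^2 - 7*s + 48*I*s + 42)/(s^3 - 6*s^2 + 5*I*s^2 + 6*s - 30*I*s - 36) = (s - 7*I)/(s + 6*I)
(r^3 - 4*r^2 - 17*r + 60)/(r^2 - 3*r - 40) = (-r^3 + 4*r^2 + 17*r - 60)/(-r^2 + 3*r + 40)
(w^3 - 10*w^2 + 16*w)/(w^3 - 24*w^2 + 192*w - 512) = w*(w - 2)/(w^2 - 16*w + 64)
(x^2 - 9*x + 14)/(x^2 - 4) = (x - 7)/(x + 2)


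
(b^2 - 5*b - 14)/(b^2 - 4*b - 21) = (b + 2)/(b + 3)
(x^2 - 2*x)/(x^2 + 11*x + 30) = x*(x - 2)/(x^2 + 11*x + 30)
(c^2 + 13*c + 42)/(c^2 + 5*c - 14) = (c + 6)/(c - 2)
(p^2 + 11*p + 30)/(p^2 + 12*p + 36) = (p + 5)/(p + 6)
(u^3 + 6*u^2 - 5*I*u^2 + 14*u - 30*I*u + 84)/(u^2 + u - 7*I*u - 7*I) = (u^2 + 2*u*(3 + I) + 12*I)/(u + 1)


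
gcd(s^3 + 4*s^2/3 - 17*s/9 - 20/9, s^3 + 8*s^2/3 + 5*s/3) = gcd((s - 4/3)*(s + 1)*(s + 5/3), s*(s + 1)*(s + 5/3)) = s^2 + 8*s/3 + 5/3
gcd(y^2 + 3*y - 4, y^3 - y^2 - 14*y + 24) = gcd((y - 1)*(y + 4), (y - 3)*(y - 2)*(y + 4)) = y + 4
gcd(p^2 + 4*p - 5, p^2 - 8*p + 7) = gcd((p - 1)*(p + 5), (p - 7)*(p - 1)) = p - 1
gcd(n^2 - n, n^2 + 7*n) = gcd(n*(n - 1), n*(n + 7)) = n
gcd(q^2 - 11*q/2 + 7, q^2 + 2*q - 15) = 1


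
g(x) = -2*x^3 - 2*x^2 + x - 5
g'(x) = -6*x^2 - 4*x + 1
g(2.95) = -70.80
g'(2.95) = -63.02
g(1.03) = -8.28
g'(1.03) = -9.49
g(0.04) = -4.96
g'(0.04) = 0.83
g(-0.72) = -6.01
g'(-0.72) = 0.77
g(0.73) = -6.11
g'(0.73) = -5.12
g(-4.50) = 132.25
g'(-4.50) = -102.50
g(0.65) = -5.74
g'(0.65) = -4.14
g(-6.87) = 542.22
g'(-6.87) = -254.70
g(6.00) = -503.00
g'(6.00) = -239.00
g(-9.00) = 1282.00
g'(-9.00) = -449.00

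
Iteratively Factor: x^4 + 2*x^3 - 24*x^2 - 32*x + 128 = (x + 4)*(x^3 - 2*x^2 - 16*x + 32) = (x - 2)*(x + 4)*(x^2 - 16) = (x - 2)*(x + 4)^2*(x - 4)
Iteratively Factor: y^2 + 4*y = (y + 4)*(y)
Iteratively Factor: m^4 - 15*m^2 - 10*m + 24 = (m - 1)*(m^3 + m^2 - 14*m - 24) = (m - 4)*(m - 1)*(m^2 + 5*m + 6) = (m - 4)*(m - 1)*(m + 2)*(m + 3)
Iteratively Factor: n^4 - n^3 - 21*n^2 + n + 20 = (n + 1)*(n^3 - 2*n^2 - 19*n + 20) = (n - 1)*(n + 1)*(n^2 - n - 20) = (n - 5)*(n - 1)*(n + 1)*(n + 4)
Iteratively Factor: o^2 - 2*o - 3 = (o - 3)*(o + 1)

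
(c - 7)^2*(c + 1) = c^3 - 13*c^2 + 35*c + 49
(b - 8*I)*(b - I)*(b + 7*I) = b^3 - 2*I*b^2 + 55*b - 56*I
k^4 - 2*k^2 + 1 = (k - 1)^2*(k + 1)^2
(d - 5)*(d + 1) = d^2 - 4*d - 5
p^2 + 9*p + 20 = (p + 4)*(p + 5)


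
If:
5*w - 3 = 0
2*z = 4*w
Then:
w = 3/5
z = 6/5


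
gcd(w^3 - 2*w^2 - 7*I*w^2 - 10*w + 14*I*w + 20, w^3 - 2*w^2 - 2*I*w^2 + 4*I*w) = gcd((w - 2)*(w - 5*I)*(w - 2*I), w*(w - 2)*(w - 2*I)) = w^2 + w*(-2 - 2*I) + 4*I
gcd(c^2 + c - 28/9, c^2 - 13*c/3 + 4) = c - 4/3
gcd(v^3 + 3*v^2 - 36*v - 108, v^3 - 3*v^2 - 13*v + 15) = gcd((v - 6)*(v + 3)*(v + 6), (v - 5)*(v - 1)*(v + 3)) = v + 3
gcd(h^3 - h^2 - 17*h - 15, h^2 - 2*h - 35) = 1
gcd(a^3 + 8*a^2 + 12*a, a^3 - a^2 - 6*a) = a^2 + 2*a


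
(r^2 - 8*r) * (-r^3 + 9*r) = -r^5 + 8*r^4 + 9*r^3 - 72*r^2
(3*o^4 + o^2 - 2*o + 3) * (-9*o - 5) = -27*o^5 - 15*o^4 - 9*o^3 + 13*o^2 - 17*o - 15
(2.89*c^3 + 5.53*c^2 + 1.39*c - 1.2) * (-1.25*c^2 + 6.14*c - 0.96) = -3.6125*c^5 + 10.8321*c^4 + 29.4423*c^3 + 4.7258*c^2 - 8.7024*c + 1.152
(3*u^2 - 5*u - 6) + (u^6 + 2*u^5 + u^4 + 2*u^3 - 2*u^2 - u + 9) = u^6 + 2*u^5 + u^4 + 2*u^3 + u^2 - 6*u + 3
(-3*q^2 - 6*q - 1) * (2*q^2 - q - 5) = -6*q^4 - 9*q^3 + 19*q^2 + 31*q + 5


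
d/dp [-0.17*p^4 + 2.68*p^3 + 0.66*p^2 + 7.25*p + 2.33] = -0.68*p^3 + 8.04*p^2 + 1.32*p + 7.25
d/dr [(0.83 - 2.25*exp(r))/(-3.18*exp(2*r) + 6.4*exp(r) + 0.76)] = (-7.155*exp(2*r) + 5.2788*exp(r) - 7.022)*exp(r)/(10.1124*exp(4*r) - 40.704*exp(3*r) + 36.1264*exp(2*r) + 9.728*exp(r) + 0.5776)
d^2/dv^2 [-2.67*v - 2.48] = 0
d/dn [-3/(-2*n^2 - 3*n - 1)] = 3*(-4*n - 3)/(2*n^2 + 3*n + 1)^2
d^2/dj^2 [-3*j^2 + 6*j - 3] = -6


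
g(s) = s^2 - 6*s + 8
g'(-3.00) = -12.00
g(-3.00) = 35.00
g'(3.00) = 0.00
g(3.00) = -1.00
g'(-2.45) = -10.90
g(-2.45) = 28.70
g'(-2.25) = -10.50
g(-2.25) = 26.56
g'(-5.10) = -16.20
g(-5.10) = 64.61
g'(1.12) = -3.76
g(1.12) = 2.53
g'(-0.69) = -7.38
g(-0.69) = 12.62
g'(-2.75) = -11.50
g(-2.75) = 32.06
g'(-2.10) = -10.20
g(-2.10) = 25.01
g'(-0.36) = -6.72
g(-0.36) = 10.29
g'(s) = 2*s - 6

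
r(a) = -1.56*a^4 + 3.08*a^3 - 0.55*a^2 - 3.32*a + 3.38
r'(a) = -6.24*a^3 + 9.24*a^2 - 1.1*a - 3.32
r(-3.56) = -381.30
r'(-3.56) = 399.24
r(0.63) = 1.59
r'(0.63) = -1.91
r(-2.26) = -68.18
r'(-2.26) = 118.39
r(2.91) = -46.91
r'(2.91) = -82.04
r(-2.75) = -144.92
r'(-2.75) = 199.36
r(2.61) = -26.66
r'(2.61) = -54.19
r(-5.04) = -1394.75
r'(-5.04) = 1035.80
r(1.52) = -0.45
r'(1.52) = -5.56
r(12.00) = -27141.58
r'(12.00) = -9468.68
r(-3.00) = -201.13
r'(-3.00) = 251.62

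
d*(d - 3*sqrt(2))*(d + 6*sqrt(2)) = d^3 + 3*sqrt(2)*d^2 - 36*d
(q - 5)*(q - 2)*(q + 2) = q^3 - 5*q^2 - 4*q + 20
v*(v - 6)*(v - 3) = v^3 - 9*v^2 + 18*v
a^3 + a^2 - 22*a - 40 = (a - 5)*(a + 2)*(a + 4)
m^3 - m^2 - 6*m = m*(m - 3)*(m + 2)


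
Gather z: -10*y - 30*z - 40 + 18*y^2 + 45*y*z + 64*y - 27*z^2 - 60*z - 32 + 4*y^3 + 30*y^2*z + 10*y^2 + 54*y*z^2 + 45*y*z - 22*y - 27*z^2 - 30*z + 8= 4*y^3 + 28*y^2 + 32*y + z^2*(54*y - 54) + z*(30*y^2 + 90*y - 120) - 64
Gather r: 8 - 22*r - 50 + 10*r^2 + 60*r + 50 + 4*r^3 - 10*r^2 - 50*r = 4*r^3 - 12*r + 8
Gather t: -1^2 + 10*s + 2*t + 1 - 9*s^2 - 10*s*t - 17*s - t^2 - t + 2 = -9*s^2 - 7*s - t^2 + t*(1 - 10*s) + 2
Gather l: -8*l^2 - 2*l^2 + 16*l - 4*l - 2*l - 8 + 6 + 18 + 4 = -10*l^2 + 10*l + 20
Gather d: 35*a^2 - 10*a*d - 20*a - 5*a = 35*a^2 - 10*a*d - 25*a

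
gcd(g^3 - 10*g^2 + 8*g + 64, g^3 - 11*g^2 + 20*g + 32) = g^2 - 12*g + 32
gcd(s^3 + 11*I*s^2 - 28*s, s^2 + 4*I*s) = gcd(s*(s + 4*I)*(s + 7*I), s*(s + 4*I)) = s^2 + 4*I*s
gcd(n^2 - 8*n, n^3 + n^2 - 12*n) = n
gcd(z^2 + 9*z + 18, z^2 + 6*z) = z + 6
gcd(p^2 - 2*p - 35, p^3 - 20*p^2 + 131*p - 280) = p - 7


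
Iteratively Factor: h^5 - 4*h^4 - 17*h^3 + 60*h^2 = (h - 3)*(h^4 - h^3 - 20*h^2) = (h - 5)*(h - 3)*(h^3 + 4*h^2) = h*(h - 5)*(h - 3)*(h^2 + 4*h) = h^2*(h - 5)*(h - 3)*(h + 4)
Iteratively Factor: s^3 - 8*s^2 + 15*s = (s - 5)*(s^2 - 3*s) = s*(s - 5)*(s - 3)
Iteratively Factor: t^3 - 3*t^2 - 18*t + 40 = (t + 4)*(t^2 - 7*t + 10) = (t - 5)*(t + 4)*(t - 2)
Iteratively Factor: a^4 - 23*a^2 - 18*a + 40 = (a - 1)*(a^3 + a^2 - 22*a - 40) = (a - 1)*(a + 2)*(a^2 - a - 20) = (a - 5)*(a - 1)*(a + 2)*(a + 4)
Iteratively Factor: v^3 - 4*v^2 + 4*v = (v - 2)*(v^2 - 2*v) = (v - 2)^2*(v)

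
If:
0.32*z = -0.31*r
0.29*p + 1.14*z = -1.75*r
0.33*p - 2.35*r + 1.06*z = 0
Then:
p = 0.00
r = 0.00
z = 0.00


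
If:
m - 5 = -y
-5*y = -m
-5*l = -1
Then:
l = 1/5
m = 25/6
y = 5/6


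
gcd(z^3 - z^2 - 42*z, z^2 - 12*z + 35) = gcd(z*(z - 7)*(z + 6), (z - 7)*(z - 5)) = z - 7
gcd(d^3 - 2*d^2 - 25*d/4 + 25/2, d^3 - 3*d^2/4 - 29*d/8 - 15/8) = d - 5/2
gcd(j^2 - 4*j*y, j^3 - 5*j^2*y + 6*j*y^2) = j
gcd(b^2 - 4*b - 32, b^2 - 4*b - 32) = b^2 - 4*b - 32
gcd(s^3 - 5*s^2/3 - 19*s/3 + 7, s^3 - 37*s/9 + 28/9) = s^2 + 4*s/3 - 7/3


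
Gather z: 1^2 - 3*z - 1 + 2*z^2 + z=2*z^2 - 2*z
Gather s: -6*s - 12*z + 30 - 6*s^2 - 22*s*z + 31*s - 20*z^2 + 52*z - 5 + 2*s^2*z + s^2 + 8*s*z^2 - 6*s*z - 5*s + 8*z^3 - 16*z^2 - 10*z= s^2*(2*z - 5) + s*(8*z^2 - 28*z + 20) + 8*z^3 - 36*z^2 + 30*z + 25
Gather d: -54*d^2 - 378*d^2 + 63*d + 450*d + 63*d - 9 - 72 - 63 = -432*d^2 + 576*d - 144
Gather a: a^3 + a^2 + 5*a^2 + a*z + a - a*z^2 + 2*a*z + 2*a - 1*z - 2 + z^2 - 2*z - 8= a^3 + 6*a^2 + a*(-z^2 + 3*z + 3) + z^2 - 3*z - 10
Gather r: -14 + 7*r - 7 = 7*r - 21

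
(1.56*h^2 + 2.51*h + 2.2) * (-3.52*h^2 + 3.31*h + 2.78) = -5.4912*h^4 - 3.6716*h^3 + 4.9009*h^2 + 14.2598*h + 6.116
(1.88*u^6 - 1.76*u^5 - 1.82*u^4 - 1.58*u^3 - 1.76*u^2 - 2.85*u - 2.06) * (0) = 0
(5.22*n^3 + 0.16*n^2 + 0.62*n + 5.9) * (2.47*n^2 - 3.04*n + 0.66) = 12.8934*n^5 - 15.4736*n^4 + 4.4902*n^3 + 12.7938*n^2 - 17.5268*n + 3.894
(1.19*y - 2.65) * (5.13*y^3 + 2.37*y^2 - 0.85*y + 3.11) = 6.1047*y^4 - 10.7742*y^3 - 7.292*y^2 + 5.9534*y - 8.2415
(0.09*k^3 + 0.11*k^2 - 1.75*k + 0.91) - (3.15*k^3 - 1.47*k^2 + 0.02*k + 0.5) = -3.06*k^3 + 1.58*k^2 - 1.77*k + 0.41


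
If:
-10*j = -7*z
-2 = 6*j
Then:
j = -1/3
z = -10/21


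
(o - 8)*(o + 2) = o^2 - 6*o - 16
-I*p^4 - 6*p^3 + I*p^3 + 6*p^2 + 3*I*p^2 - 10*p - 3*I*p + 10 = (p - 5*I)*(p - 2*I)*(p + I)*(-I*p + I)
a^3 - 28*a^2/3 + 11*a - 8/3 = (a - 8)*(a - 1)*(a - 1/3)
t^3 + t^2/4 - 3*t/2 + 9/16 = (t - 3/4)*(t - 1/2)*(t + 3/2)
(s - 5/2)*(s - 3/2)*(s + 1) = s^3 - 3*s^2 - s/4 + 15/4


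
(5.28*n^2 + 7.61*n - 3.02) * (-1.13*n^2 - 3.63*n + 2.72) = -5.9664*n^4 - 27.7657*n^3 - 9.8501*n^2 + 31.6618*n - 8.2144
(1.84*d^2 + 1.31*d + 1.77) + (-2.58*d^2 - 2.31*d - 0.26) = -0.74*d^2 - 1.0*d + 1.51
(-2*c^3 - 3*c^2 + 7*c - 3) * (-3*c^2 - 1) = 6*c^5 + 9*c^4 - 19*c^3 + 12*c^2 - 7*c + 3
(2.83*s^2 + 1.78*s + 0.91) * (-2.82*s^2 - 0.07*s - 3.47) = -7.9806*s^4 - 5.2177*s^3 - 12.5109*s^2 - 6.2403*s - 3.1577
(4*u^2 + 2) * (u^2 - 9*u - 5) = 4*u^4 - 36*u^3 - 18*u^2 - 18*u - 10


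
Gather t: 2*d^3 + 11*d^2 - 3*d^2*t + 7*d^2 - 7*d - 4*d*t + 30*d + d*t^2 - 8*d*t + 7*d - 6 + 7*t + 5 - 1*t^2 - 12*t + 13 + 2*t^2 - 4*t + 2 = 2*d^3 + 18*d^2 + 30*d + t^2*(d + 1) + t*(-3*d^2 - 12*d - 9) + 14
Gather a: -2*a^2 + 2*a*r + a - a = -2*a^2 + 2*a*r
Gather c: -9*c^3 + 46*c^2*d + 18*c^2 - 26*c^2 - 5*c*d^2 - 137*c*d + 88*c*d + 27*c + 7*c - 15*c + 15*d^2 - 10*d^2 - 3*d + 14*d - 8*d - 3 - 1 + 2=-9*c^3 + c^2*(46*d - 8) + c*(-5*d^2 - 49*d + 19) + 5*d^2 + 3*d - 2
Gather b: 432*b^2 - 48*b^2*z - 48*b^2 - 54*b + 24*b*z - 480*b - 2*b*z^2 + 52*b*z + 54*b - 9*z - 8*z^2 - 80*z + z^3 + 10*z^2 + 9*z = b^2*(384 - 48*z) + b*(-2*z^2 + 76*z - 480) + z^3 + 2*z^2 - 80*z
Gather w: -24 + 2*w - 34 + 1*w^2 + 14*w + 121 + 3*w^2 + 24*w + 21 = 4*w^2 + 40*w + 84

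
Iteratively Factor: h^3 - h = (h - 1)*(h^2 + h) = h*(h - 1)*(h + 1)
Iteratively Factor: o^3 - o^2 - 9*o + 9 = (o + 3)*(o^2 - 4*o + 3) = (o - 1)*(o + 3)*(o - 3)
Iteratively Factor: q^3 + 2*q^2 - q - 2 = (q + 2)*(q^2 - 1) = (q + 1)*(q + 2)*(q - 1)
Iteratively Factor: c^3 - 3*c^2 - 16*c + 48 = (c + 4)*(c^2 - 7*c + 12) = (c - 4)*(c + 4)*(c - 3)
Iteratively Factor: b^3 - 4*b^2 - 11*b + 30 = (b + 3)*(b^2 - 7*b + 10) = (b - 2)*(b + 3)*(b - 5)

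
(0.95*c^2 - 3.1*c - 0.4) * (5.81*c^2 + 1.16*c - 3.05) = 5.5195*c^4 - 16.909*c^3 - 8.8175*c^2 + 8.991*c + 1.22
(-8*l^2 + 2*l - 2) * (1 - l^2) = 8*l^4 - 2*l^3 - 6*l^2 + 2*l - 2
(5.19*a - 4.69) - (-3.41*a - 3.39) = 8.6*a - 1.3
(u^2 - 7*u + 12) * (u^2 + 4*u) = u^4 - 3*u^3 - 16*u^2 + 48*u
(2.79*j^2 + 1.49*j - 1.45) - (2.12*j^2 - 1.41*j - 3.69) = 0.67*j^2 + 2.9*j + 2.24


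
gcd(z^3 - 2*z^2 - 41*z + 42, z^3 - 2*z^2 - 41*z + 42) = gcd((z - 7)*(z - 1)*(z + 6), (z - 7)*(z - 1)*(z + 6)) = z^3 - 2*z^2 - 41*z + 42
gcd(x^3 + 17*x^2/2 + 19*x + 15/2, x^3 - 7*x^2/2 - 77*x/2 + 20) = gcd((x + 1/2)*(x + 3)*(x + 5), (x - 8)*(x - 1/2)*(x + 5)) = x + 5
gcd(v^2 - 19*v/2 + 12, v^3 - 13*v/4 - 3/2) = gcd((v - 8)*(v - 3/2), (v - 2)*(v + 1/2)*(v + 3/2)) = 1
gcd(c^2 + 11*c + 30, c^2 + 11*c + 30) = c^2 + 11*c + 30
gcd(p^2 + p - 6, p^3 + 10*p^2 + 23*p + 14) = 1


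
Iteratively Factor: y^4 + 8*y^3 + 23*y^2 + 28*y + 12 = (y + 2)*(y^3 + 6*y^2 + 11*y + 6) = (y + 2)*(y + 3)*(y^2 + 3*y + 2) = (y + 1)*(y + 2)*(y + 3)*(y + 2)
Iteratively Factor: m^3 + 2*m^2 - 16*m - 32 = (m - 4)*(m^2 + 6*m + 8) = (m - 4)*(m + 2)*(m + 4)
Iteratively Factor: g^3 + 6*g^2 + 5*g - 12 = (g + 3)*(g^2 + 3*g - 4) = (g + 3)*(g + 4)*(g - 1)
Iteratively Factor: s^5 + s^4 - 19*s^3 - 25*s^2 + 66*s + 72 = (s - 2)*(s^4 + 3*s^3 - 13*s^2 - 51*s - 36) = (s - 2)*(s + 3)*(s^3 - 13*s - 12) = (s - 2)*(s + 3)^2*(s^2 - 3*s - 4) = (s - 2)*(s + 1)*(s + 3)^2*(s - 4)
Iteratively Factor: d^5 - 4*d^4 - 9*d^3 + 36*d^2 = (d - 4)*(d^4 - 9*d^2) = d*(d - 4)*(d^3 - 9*d) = d^2*(d - 4)*(d^2 - 9) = d^2*(d - 4)*(d + 3)*(d - 3)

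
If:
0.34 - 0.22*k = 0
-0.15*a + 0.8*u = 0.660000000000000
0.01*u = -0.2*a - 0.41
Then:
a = -2.07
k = 1.55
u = 0.44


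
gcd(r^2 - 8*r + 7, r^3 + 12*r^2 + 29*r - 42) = r - 1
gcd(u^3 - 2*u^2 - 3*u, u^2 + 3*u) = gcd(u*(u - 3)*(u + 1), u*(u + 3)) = u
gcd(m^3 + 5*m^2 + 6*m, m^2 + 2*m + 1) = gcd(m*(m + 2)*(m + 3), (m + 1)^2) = 1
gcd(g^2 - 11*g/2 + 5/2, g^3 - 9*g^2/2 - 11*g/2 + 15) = g - 5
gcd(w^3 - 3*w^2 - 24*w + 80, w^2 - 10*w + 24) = w - 4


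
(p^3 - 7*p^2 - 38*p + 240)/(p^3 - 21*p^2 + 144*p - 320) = (p + 6)/(p - 8)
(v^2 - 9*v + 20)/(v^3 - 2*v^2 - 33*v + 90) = (v - 4)/(v^2 + 3*v - 18)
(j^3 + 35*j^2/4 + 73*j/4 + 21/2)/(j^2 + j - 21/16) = 4*(j^2 + 7*j + 6)/(4*j - 3)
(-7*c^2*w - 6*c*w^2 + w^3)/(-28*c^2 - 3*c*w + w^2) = w*(c + w)/(4*c + w)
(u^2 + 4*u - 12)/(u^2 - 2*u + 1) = (u^2 + 4*u - 12)/(u^2 - 2*u + 1)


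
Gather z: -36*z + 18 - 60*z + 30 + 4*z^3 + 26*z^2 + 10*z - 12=4*z^3 + 26*z^2 - 86*z + 36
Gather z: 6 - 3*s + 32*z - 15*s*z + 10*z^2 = -3*s + 10*z^2 + z*(32 - 15*s) + 6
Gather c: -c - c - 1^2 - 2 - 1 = -2*c - 4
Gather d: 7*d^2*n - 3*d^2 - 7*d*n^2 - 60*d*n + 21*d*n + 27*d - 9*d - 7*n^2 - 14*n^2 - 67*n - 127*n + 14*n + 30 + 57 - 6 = d^2*(7*n - 3) + d*(-7*n^2 - 39*n + 18) - 21*n^2 - 180*n + 81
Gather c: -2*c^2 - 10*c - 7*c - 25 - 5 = -2*c^2 - 17*c - 30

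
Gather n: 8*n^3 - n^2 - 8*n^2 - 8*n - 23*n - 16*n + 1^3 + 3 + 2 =8*n^3 - 9*n^2 - 47*n + 6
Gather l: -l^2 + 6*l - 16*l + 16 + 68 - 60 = -l^2 - 10*l + 24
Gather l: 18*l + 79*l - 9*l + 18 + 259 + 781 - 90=88*l + 968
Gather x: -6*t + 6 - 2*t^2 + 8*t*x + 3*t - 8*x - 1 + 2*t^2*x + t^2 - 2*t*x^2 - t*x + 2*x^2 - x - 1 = -t^2 - 3*t + x^2*(2 - 2*t) + x*(2*t^2 + 7*t - 9) + 4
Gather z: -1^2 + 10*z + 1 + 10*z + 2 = 20*z + 2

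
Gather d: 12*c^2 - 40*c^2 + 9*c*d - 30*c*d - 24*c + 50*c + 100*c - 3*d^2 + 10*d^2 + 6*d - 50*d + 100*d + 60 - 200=-28*c^2 + 126*c + 7*d^2 + d*(56 - 21*c) - 140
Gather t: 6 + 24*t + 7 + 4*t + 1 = 28*t + 14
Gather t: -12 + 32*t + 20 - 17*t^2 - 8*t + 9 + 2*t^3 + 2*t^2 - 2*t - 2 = 2*t^3 - 15*t^2 + 22*t + 15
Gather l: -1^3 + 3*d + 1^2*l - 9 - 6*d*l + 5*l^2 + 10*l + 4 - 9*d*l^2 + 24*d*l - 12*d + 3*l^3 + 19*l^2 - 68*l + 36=-9*d + 3*l^3 + l^2*(24 - 9*d) + l*(18*d - 57) + 30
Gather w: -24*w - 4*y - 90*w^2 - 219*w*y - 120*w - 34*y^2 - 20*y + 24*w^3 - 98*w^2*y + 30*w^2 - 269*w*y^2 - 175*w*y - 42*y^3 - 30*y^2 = 24*w^3 + w^2*(-98*y - 60) + w*(-269*y^2 - 394*y - 144) - 42*y^3 - 64*y^2 - 24*y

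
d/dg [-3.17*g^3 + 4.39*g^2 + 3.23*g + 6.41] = -9.51*g^2 + 8.78*g + 3.23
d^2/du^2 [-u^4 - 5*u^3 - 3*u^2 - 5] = -12*u^2 - 30*u - 6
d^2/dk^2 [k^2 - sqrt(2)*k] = 2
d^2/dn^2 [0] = 0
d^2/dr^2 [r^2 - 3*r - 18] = 2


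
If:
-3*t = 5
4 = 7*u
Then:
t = -5/3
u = 4/7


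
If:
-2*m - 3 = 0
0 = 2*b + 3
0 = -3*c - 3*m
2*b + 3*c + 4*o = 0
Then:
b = -3/2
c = 3/2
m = -3/2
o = -3/8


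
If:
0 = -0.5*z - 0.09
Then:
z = -0.18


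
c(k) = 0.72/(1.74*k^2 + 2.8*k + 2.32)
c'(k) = 0.72*(-3.48*k - 2.8)/(1.74*k^2 + 2.8*k + 2.32)^2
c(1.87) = 0.05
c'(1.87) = -0.04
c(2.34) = 0.04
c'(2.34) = -0.02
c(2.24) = 0.04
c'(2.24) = -0.03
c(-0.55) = 0.55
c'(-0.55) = -0.37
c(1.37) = 0.08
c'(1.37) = -0.06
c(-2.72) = 0.10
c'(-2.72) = 0.08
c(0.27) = 0.22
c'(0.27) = -0.26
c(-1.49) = 0.36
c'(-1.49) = 0.42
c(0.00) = 0.31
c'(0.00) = -0.37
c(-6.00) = 0.01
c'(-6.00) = 0.01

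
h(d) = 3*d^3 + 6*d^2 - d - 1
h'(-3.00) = 44.00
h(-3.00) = -25.00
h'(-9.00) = 620.00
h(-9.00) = -1693.00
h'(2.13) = 65.39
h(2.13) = 53.08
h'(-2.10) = 13.49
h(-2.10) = -0.22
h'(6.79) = 495.42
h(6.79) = 1207.98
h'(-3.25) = 55.06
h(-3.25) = -37.36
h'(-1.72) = 4.99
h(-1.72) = 3.21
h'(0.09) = 0.15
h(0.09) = -1.04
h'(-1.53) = 1.71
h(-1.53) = 3.83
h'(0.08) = 0.02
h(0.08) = -1.04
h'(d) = 9*d^2 + 12*d - 1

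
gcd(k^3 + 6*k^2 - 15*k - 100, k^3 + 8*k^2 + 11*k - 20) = k + 5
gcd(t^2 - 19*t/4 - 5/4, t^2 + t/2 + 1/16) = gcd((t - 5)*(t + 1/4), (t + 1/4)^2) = t + 1/4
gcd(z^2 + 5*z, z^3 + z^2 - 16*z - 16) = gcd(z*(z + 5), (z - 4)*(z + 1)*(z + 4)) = 1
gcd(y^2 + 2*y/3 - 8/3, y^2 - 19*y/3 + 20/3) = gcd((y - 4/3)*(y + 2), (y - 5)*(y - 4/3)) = y - 4/3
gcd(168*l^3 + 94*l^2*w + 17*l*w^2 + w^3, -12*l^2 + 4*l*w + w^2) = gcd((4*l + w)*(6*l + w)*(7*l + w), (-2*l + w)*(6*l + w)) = 6*l + w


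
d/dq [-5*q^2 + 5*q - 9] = 5 - 10*q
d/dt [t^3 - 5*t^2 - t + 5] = 3*t^2 - 10*t - 1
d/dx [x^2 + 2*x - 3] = 2*x + 2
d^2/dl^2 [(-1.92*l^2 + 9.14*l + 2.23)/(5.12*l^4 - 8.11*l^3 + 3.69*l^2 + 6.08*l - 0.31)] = (-301.989888*l^8 + 3353.542656*l^7 - 5083.20704*l^6 + 2582.34702*l^5 - 1471.040784*l^4 + 804.057427999999*l^3 - 724.01907*l^2 + 329.275794*l + 204.057058)/(134.217728*l^12 - 637.796352*l^11 + 1300.452864*l^10 - 974.584723*l^9 - 601.905285*l^8 + 1634.845887*l^7 - 569.95818*l^6 - 653.27373*l^5 + 489.745539*l^4 + 180.688127*l^3 - 33.314925*l^2 + 1.752864*l - 0.029791)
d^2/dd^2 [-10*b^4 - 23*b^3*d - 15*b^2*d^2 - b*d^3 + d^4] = -30*b^2 - 6*b*d + 12*d^2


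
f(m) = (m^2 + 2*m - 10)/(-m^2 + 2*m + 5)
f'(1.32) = 0.68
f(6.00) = -2.00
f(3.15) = 4.52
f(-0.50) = -2.87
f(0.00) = -2.00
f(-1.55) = 21.29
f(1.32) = -0.95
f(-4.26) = 0.02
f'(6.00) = 0.32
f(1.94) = -0.46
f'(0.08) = 1.10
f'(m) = (2*m - 2)*(m^2 + 2*m - 10)/(-m^2 + 2*m + 5)^2 + (2*m + 2)/(-m^2 + 2*m + 5) = 2*(2*m^2 - 5*m + 15)/(m^4 - 4*m^3 - 6*m^2 + 20*m + 25)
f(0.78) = -1.32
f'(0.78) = 0.70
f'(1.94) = 0.98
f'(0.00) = 1.20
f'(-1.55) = 218.25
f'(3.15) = 20.13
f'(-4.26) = 0.31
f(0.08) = -1.91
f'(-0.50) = 2.56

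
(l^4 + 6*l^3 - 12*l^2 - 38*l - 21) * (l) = l^5 + 6*l^4 - 12*l^3 - 38*l^2 - 21*l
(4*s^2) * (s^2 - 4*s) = 4*s^4 - 16*s^3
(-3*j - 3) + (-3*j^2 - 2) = -3*j^2 - 3*j - 5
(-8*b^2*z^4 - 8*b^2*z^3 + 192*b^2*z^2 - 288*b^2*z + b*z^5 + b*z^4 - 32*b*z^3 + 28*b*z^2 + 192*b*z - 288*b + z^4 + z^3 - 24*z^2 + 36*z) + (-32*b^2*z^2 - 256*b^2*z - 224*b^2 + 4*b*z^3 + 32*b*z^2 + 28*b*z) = -8*b^2*z^4 - 8*b^2*z^3 + 160*b^2*z^2 - 544*b^2*z - 224*b^2 + b*z^5 + b*z^4 - 28*b*z^3 + 60*b*z^2 + 220*b*z - 288*b + z^4 + z^3 - 24*z^2 + 36*z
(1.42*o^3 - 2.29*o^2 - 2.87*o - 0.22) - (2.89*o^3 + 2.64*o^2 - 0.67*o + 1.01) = -1.47*o^3 - 4.93*o^2 - 2.2*o - 1.23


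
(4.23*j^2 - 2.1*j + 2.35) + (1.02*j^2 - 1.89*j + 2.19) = 5.25*j^2 - 3.99*j + 4.54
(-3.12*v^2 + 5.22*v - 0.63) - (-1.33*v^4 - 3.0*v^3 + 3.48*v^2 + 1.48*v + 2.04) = 1.33*v^4 + 3.0*v^3 - 6.6*v^2 + 3.74*v - 2.67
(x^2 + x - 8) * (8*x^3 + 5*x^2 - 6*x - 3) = 8*x^5 + 13*x^4 - 65*x^3 - 49*x^2 + 45*x + 24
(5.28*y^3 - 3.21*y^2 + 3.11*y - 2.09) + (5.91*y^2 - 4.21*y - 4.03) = 5.28*y^3 + 2.7*y^2 - 1.1*y - 6.12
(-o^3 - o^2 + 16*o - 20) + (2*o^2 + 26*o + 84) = -o^3 + o^2 + 42*o + 64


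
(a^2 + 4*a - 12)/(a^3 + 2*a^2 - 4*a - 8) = (a + 6)/(a^2 + 4*a + 4)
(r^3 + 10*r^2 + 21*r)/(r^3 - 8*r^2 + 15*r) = (r^2 + 10*r + 21)/(r^2 - 8*r + 15)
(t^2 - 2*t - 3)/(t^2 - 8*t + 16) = (t^2 - 2*t - 3)/(t^2 - 8*t + 16)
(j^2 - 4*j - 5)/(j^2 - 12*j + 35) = (j + 1)/(j - 7)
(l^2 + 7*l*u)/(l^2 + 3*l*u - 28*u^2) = l/(l - 4*u)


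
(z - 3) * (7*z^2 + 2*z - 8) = 7*z^3 - 19*z^2 - 14*z + 24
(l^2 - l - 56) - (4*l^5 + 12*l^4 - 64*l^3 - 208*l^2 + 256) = -4*l^5 - 12*l^4 + 64*l^3 + 209*l^2 - l - 312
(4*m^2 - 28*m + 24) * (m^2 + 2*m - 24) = 4*m^4 - 20*m^3 - 128*m^2 + 720*m - 576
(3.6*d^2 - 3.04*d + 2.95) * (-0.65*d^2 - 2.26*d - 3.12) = -2.34*d^4 - 6.16*d^3 - 6.2791*d^2 + 2.8178*d - 9.204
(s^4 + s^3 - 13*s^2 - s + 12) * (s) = s^5 + s^4 - 13*s^3 - s^2 + 12*s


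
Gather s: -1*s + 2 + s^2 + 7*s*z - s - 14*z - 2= s^2 + s*(7*z - 2) - 14*z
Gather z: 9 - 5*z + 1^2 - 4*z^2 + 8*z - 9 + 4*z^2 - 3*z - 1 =0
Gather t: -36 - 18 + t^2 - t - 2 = t^2 - t - 56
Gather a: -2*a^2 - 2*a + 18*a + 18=-2*a^2 + 16*a + 18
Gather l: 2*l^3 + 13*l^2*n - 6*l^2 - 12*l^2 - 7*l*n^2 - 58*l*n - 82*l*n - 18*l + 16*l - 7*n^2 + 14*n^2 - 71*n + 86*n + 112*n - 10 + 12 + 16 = 2*l^3 + l^2*(13*n - 18) + l*(-7*n^2 - 140*n - 2) + 7*n^2 + 127*n + 18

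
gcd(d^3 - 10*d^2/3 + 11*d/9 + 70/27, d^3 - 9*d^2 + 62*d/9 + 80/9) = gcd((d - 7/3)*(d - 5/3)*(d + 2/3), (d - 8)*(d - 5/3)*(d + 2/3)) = d^2 - d - 10/9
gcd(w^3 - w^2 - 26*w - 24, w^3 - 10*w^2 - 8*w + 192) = w^2 - 2*w - 24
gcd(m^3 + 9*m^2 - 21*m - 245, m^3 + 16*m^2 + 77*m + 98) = m^2 + 14*m + 49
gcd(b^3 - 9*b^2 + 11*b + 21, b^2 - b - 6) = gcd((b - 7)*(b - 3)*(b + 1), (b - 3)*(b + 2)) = b - 3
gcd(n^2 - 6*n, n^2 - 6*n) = n^2 - 6*n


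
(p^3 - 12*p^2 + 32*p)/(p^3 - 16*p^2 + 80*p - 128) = p/(p - 4)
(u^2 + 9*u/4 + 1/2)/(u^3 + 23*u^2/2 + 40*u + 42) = (4*u + 1)/(2*(2*u^2 + 19*u + 42))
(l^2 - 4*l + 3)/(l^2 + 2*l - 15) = (l - 1)/(l + 5)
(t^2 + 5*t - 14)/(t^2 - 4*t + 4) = (t + 7)/(t - 2)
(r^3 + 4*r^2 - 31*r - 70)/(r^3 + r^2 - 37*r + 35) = (r + 2)/(r - 1)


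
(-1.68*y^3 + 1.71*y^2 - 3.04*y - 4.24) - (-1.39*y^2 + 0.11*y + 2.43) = -1.68*y^3 + 3.1*y^2 - 3.15*y - 6.67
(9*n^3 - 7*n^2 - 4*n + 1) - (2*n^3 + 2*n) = 7*n^3 - 7*n^2 - 6*n + 1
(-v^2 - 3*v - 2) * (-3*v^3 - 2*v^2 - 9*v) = 3*v^5 + 11*v^4 + 21*v^3 + 31*v^2 + 18*v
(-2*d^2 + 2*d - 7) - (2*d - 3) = -2*d^2 - 4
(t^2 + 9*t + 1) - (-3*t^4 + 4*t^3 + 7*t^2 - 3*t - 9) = 3*t^4 - 4*t^3 - 6*t^2 + 12*t + 10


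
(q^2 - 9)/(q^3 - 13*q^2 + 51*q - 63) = (q + 3)/(q^2 - 10*q + 21)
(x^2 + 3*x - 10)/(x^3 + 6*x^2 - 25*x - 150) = (x - 2)/(x^2 + x - 30)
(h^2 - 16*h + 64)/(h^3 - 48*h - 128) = (h - 8)/(h^2 + 8*h + 16)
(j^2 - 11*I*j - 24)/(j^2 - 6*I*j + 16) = (j - 3*I)/(j + 2*I)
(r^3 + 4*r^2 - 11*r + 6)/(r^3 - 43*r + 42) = (r^2 + 5*r - 6)/(r^2 + r - 42)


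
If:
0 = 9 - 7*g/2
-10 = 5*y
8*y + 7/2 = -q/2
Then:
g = 18/7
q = 25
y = -2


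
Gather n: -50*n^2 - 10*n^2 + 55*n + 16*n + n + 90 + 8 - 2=-60*n^2 + 72*n + 96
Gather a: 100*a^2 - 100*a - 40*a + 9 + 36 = 100*a^2 - 140*a + 45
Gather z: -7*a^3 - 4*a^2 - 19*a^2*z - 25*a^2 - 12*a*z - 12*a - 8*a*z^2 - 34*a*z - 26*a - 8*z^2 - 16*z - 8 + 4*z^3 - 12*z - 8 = -7*a^3 - 29*a^2 - 38*a + 4*z^3 + z^2*(-8*a - 8) + z*(-19*a^2 - 46*a - 28) - 16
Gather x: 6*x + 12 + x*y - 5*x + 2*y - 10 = x*(y + 1) + 2*y + 2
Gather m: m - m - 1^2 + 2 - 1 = 0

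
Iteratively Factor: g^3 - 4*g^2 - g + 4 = (g - 4)*(g^2 - 1) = (g - 4)*(g - 1)*(g + 1)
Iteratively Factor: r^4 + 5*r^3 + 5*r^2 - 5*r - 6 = (r + 1)*(r^3 + 4*r^2 + r - 6) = (r + 1)*(r + 2)*(r^2 + 2*r - 3) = (r + 1)*(r + 2)*(r + 3)*(r - 1)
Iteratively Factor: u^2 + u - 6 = (u + 3)*(u - 2)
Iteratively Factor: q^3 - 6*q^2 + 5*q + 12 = (q + 1)*(q^2 - 7*q + 12) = (q - 3)*(q + 1)*(q - 4)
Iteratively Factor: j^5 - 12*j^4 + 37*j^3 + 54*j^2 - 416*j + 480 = (j - 4)*(j^4 - 8*j^3 + 5*j^2 + 74*j - 120) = (j - 5)*(j - 4)*(j^3 - 3*j^2 - 10*j + 24) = (j - 5)*(j - 4)*(j - 2)*(j^2 - j - 12) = (j - 5)*(j - 4)*(j - 2)*(j + 3)*(j - 4)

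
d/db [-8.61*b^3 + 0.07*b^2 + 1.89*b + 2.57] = -25.83*b^2 + 0.14*b + 1.89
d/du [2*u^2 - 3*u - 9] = 4*u - 3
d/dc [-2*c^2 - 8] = -4*c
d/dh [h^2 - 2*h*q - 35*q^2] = 2*h - 2*q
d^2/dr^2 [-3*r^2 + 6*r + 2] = -6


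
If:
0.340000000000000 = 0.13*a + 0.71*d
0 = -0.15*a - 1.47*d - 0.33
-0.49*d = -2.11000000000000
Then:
No Solution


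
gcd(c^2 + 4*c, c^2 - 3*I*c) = c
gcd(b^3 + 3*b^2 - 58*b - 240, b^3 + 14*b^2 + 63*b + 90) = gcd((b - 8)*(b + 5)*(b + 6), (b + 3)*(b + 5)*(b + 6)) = b^2 + 11*b + 30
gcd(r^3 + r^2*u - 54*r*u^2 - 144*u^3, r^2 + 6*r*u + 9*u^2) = r + 3*u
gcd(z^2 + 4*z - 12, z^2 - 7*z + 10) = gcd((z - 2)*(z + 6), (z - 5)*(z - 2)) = z - 2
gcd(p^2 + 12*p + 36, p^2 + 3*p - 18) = p + 6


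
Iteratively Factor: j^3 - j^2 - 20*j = (j)*(j^2 - j - 20) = j*(j - 5)*(j + 4)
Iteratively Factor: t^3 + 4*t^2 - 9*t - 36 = (t + 4)*(t^2 - 9) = (t - 3)*(t + 4)*(t + 3)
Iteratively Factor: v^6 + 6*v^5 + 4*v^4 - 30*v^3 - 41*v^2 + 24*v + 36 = (v + 3)*(v^5 + 3*v^4 - 5*v^3 - 15*v^2 + 4*v + 12) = (v - 2)*(v + 3)*(v^4 + 5*v^3 + 5*v^2 - 5*v - 6) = (v - 2)*(v + 3)^2*(v^3 + 2*v^2 - v - 2) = (v - 2)*(v + 1)*(v + 3)^2*(v^2 + v - 2) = (v - 2)*(v - 1)*(v + 1)*(v + 3)^2*(v + 2)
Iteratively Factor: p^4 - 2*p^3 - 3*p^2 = (p + 1)*(p^3 - 3*p^2) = (p - 3)*(p + 1)*(p^2) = p*(p - 3)*(p + 1)*(p)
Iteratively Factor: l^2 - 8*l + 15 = (l - 3)*(l - 5)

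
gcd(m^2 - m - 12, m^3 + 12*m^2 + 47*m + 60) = m + 3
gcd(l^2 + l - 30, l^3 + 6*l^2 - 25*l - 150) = l^2 + l - 30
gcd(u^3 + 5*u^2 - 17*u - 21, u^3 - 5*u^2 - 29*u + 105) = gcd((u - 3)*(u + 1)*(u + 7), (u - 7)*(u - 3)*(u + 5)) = u - 3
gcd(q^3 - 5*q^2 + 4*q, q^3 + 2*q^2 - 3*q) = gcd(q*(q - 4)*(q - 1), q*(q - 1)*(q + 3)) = q^2 - q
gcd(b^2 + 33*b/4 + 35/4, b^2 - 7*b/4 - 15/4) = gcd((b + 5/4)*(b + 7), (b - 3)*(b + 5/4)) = b + 5/4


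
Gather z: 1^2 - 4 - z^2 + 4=1 - z^2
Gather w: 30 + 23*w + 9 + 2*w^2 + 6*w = 2*w^2 + 29*w + 39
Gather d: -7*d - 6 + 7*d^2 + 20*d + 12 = 7*d^2 + 13*d + 6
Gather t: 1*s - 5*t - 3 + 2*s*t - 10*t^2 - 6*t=s - 10*t^2 + t*(2*s - 11) - 3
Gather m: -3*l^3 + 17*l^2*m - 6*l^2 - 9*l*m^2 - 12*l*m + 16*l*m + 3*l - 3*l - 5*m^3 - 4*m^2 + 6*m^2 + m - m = -3*l^3 - 6*l^2 - 5*m^3 + m^2*(2 - 9*l) + m*(17*l^2 + 4*l)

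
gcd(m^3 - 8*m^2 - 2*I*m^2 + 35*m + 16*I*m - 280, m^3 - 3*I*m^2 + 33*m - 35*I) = m^2 - 2*I*m + 35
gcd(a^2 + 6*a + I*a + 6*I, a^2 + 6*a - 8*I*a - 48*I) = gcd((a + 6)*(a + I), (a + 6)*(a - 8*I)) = a + 6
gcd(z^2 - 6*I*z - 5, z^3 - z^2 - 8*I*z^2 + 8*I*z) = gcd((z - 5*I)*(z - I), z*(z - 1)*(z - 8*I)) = 1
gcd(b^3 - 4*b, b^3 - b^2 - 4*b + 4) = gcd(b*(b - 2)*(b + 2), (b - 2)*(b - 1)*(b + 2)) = b^2 - 4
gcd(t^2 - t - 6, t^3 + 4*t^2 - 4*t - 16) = t + 2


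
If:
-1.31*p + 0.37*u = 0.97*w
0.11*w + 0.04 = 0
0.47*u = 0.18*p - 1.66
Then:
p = -0.82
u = -3.84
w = -0.36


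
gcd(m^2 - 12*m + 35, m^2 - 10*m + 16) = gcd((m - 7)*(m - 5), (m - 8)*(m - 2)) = 1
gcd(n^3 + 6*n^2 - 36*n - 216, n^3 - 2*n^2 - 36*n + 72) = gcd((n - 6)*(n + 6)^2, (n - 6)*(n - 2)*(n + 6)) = n^2 - 36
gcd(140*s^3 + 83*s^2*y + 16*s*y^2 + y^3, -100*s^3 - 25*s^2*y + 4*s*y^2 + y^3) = 20*s^2 + 9*s*y + y^2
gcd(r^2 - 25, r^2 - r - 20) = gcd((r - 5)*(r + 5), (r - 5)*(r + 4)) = r - 5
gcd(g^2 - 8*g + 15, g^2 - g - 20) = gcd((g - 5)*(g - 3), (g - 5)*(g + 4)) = g - 5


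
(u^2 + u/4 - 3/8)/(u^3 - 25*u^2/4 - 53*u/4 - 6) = (u - 1/2)/(u^2 - 7*u - 8)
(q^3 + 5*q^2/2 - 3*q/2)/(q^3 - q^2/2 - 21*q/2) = (2*q - 1)/(2*q - 7)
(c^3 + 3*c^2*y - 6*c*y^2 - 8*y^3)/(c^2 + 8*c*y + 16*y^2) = (c^2 - c*y - 2*y^2)/(c + 4*y)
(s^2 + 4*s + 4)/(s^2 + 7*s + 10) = (s + 2)/(s + 5)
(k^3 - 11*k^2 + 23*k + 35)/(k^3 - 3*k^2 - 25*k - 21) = (k - 5)/(k + 3)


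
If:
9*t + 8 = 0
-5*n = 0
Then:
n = 0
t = -8/9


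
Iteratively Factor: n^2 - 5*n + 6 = (n - 3)*(n - 2)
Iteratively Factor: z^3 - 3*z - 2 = (z - 2)*(z^2 + 2*z + 1) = (z - 2)*(z + 1)*(z + 1)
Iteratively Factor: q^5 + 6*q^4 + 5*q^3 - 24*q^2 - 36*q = (q + 3)*(q^4 + 3*q^3 - 4*q^2 - 12*q) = (q - 2)*(q + 3)*(q^3 + 5*q^2 + 6*q) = (q - 2)*(q + 3)^2*(q^2 + 2*q) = (q - 2)*(q + 2)*(q + 3)^2*(q)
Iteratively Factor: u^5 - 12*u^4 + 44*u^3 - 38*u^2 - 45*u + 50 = (u + 1)*(u^4 - 13*u^3 + 57*u^2 - 95*u + 50) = (u - 1)*(u + 1)*(u^3 - 12*u^2 + 45*u - 50) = (u - 5)*(u - 1)*(u + 1)*(u^2 - 7*u + 10) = (u - 5)*(u - 2)*(u - 1)*(u + 1)*(u - 5)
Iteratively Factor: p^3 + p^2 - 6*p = (p)*(p^2 + p - 6) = p*(p - 2)*(p + 3)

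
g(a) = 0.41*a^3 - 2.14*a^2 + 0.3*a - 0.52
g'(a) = 1.23*a^2 - 4.28*a + 0.3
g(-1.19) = -4.60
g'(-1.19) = 7.14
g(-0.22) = -0.69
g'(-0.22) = 1.30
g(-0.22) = -0.69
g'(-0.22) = 1.30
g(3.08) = -7.92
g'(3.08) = -1.21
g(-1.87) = -11.25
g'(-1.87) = 12.60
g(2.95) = -7.73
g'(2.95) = -1.62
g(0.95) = -1.81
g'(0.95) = -2.66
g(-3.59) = -48.15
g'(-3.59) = 31.52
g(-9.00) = -475.45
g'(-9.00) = 138.45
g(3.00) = -7.81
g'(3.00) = -1.47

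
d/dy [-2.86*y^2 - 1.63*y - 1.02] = -5.72*y - 1.63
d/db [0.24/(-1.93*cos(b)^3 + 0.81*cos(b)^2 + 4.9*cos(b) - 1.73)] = (-1.3896*cos(b)^2 + 0.3888*cos(b) + 1.176)*sin(b)/(1.93*cos(b)^3 - 0.81*cos(b)^2 - 4.9*cos(b) + 1.73)^2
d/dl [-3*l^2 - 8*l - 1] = -6*l - 8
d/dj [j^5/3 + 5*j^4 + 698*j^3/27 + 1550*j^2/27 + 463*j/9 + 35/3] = 5*j^4/3 + 20*j^3 + 698*j^2/9 + 3100*j/27 + 463/9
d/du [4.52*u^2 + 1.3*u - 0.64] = 9.04*u + 1.3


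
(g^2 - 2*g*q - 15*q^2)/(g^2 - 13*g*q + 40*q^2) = (-g - 3*q)/(-g + 8*q)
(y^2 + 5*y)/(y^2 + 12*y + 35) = y/(y + 7)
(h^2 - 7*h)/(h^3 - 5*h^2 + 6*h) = (h - 7)/(h^2 - 5*h + 6)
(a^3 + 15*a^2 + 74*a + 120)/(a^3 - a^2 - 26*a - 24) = (a^2 + 11*a + 30)/(a^2 - 5*a - 6)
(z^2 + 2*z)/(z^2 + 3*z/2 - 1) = 2*z/(2*z - 1)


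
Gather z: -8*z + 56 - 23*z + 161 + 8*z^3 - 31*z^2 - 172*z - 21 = 8*z^3 - 31*z^2 - 203*z + 196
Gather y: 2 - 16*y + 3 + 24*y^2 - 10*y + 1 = 24*y^2 - 26*y + 6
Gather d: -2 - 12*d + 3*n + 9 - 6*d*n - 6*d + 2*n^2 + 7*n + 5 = d*(-6*n - 18) + 2*n^2 + 10*n + 12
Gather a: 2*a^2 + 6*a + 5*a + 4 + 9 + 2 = 2*a^2 + 11*a + 15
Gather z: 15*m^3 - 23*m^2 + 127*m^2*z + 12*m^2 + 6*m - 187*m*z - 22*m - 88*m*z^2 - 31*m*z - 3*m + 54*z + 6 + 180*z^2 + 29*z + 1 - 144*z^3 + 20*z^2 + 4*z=15*m^3 - 11*m^2 - 19*m - 144*z^3 + z^2*(200 - 88*m) + z*(127*m^2 - 218*m + 87) + 7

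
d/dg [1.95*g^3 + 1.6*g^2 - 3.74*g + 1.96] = 5.85*g^2 + 3.2*g - 3.74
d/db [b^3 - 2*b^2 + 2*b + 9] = 3*b^2 - 4*b + 2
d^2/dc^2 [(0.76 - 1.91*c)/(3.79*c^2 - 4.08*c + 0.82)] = (-(1.91*c - 0.76)*(7.58*c - 4.08)*(15.16*c - 8.16) + (43.4334*c - 21.3464)*(3.79*c^2 - 4.08*c + 0.82))/(3.79*c^2 - 4.08*c + 0.82)^3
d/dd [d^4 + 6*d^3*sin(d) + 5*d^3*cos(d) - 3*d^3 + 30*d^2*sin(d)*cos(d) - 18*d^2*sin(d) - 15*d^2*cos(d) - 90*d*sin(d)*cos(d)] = -5*d^3*sin(d) + 6*d^3*cos(d) + 4*d^3 + 33*d^2*sin(d) - 3*d^2*cos(d) + 30*d^2*cos(2*d) - 9*d^2 - 36*d*sin(d) + 30*d*sin(2*d) - 30*d*cos(d) - 90*d*cos(2*d) - 45*sin(2*d)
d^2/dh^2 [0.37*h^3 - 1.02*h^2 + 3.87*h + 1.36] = 2.22*h - 2.04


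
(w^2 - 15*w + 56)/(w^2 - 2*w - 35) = (w - 8)/(w + 5)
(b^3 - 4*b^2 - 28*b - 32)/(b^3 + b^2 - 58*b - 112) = (b + 2)/(b + 7)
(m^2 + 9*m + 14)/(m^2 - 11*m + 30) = (m^2 + 9*m + 14)/(m^2 - 11*m + 30)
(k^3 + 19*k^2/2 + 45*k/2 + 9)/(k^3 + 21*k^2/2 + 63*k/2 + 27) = (2*k + 1)/(2*k + 3)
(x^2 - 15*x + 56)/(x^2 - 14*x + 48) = (x - 7)/(x - 6)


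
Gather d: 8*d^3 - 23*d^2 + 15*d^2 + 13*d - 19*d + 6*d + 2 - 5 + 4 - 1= 8*d^3 - 8*d^2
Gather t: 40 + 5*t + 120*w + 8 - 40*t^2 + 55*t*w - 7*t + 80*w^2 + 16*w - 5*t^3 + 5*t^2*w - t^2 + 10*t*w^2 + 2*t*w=-5*t^3 + t^2*(5*w - 41) + t*(10*w^2 + 57*w - 2) + 80*w^2 + 136*w + 48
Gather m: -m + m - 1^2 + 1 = 0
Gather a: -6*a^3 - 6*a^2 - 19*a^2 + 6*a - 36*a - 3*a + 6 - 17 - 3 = -6*a^3 - 25*a^2 - 33*a - 14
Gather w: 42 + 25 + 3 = 70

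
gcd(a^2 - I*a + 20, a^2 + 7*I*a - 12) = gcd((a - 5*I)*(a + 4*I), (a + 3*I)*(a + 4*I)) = a + 4*I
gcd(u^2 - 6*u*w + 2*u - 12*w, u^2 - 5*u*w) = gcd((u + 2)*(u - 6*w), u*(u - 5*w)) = 1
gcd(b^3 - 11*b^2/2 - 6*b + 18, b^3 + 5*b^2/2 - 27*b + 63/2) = b - 3/2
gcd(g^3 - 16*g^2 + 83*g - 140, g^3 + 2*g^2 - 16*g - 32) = g - 4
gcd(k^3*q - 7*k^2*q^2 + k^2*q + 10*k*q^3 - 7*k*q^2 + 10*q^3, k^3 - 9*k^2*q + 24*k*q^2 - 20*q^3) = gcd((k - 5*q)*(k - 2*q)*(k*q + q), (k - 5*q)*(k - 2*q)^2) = k^2 - 7*k*q + 10*q^2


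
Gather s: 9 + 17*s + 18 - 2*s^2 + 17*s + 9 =-2*s^2 + 34*s + 36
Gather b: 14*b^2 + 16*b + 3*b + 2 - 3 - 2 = 14*b^2 + 19*b - 3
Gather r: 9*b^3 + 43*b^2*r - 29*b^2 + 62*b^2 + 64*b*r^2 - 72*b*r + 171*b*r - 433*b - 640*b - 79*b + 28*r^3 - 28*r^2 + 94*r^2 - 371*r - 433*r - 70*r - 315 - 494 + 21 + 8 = 9*b^3 + 33*b^2 - 1152*b + 28*r^3 + r^2*(64*b + 66) + r*(43*b^2 + 99*b - 874) - 780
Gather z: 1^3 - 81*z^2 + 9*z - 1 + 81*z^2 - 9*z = 0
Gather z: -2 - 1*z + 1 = -z - 1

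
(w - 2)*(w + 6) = w^2 + 4*w - 12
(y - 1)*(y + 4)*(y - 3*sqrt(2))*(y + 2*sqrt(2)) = y^4 - sqrt(2)*y^3 + 3*y^3 - 16*y^2 - 3*sqrt(2)*y^2 - 36*y + 4*sqrt(2)*y + 48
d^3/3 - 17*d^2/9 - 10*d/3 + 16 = (d/3 + 1)*(d - 6)*(d - 8/3)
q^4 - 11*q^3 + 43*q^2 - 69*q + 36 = (q - 4)*(q - 3)^2*(q - 1)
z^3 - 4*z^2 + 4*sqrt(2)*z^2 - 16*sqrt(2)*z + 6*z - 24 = (z - 4)*(z + sqrt(2))*(z + 3*sqrt(2))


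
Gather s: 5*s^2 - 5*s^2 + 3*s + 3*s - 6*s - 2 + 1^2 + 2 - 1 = 0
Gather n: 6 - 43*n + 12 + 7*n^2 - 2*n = 7*n^2 - 45*n + 18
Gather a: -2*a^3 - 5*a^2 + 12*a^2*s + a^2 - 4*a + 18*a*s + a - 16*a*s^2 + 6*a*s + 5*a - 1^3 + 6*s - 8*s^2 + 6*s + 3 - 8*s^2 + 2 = -2*a^3 + a^2*(12*s - 4) + a*(-16*s^2 + 24*s + 2) - 16*s^2 + 12*s + 4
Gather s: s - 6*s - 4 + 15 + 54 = 65 - 5*s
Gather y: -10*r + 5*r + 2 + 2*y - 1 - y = -5*r + y + 1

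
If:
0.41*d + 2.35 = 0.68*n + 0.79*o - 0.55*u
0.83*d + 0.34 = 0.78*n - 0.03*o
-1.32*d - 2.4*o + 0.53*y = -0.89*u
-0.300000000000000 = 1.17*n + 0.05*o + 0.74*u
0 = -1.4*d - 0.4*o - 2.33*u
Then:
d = -0.90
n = -0.41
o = 2.89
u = 0.04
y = 10.78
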